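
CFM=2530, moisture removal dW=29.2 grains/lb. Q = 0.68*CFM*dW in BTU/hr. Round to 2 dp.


Q = 0.68 * 2530 * 29.2 = 50235.68 BTU/hr

50235.68 BTU/hr


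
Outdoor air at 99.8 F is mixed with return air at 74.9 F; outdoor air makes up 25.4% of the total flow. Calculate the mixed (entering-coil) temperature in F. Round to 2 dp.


T_mix = 74.9 + (25.4/100)*(99.8-74.9) = 81.22 F

81.22 F


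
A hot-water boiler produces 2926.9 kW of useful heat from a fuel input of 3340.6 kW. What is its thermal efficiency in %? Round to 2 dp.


eta = (2926.9/3340.6)*100 = 87.62 %

87.62 %


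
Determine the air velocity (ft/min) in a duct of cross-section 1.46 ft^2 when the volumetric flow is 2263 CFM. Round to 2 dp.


V = 2263 / 1.46 = 1550.00 ft/min

1550.00 ft/min


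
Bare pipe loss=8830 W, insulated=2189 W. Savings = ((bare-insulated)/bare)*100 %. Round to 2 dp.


Savings = ((8830-2189)/8830)*100 = 75.21 %

75.21 %


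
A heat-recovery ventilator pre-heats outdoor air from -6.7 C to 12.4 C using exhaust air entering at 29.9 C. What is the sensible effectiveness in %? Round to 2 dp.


eff = (12.4-(-6.7))/(29.9-(-6.7))*100 = 52.19 %

52.19 %


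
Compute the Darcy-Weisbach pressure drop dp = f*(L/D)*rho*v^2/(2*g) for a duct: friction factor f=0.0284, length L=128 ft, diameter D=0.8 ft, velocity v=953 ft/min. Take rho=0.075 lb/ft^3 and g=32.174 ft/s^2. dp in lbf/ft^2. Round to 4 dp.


v_fps = 953/60 = 15.8833 ft/s
dp = 0.0284*(128/0.8)*0.075*15.8833^2/(2*32.174) = 1.3361 lbf/ft^2

1.3361 lbf/ft^2


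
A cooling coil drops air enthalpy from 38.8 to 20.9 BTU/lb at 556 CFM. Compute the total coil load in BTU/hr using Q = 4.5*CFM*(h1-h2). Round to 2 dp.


Q = 4.5 * 556 * (38.8 - 20.9) = 44785.80 BTU/hr

44785.80 BTU/hr


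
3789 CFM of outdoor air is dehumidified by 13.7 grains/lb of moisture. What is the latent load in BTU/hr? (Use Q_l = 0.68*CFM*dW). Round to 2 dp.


Q = 0.68 * 3789 * 13.7 = 35298.32 BTU/hr

35298.32 BTU/hr


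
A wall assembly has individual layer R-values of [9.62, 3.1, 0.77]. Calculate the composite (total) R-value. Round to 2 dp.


R_total = 9.62 + 3.1 + 0.77 = 13.49

13.49


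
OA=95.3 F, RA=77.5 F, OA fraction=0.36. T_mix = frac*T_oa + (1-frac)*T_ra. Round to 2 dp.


T_mix = 0.36*95.3 + 0.64*77.5 = 83.91 F

83.91 F


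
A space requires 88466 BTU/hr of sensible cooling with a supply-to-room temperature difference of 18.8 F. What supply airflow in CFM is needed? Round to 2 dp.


CFM = 88466 / (1.08 * 18.8) = 4357.07

4357.07 CFM


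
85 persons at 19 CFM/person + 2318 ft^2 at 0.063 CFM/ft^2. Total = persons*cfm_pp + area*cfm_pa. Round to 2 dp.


Total = 85*19 + 2318*0.063 = 1761.03 CFM

1761.03 CFM


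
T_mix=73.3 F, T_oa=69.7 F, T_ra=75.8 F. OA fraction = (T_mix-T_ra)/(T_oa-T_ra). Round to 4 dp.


frac = (73.3 - 75.8) / (69.7 - 75.8) = 0.4098

0.4098


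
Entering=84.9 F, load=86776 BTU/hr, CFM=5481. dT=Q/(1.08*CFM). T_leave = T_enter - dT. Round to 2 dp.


dT = 86776/(1.08*5481) = 14.6594
T_leave = 84.9 - 14.6594 = 70.24 F

70.24 F


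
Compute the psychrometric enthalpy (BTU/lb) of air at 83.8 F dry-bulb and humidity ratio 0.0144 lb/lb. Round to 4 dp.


h = 0.24*83.8 + 0.0144*(1061+0.444*83.8) = 35.9262 BTU/lb

35.9262 BTU/lb


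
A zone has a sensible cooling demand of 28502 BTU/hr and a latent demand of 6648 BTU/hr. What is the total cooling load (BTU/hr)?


Qt = 28502 + 6648 = 35150 BTU/hr

35150 BTU/hr


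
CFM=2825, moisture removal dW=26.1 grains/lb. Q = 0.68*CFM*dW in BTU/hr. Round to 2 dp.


Q = 0.68 * 2825 * 26.1 = 50138.10 BTU/hr

50138.10 BTU/hr


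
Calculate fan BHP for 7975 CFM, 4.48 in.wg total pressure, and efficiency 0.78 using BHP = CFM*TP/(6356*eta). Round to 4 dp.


BHP = 7975 * 4.48 / (6356 * 0.78) = 7.2066 hp

7.2066 hp


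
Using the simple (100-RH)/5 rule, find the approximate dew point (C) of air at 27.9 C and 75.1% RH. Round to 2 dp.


Td = 27.9 - (100-75.1)/5 = 22.92 C

22.92 C


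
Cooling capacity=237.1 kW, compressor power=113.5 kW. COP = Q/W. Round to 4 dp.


COP = 237.1 / 113.5 = 2.0890

2.0890


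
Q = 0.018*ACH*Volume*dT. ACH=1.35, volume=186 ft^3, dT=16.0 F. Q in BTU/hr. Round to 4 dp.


Q = 0.018 * 1.35 * 186 * 16.0 = 72.3168 BTU/hr

72.3168 BTU/hr


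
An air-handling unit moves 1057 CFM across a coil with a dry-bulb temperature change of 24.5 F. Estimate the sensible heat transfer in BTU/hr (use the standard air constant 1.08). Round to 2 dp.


Q = 1.08 * 1057 * 24.5 = 27968.22 BTU/hr

27968.22 BTU/hr


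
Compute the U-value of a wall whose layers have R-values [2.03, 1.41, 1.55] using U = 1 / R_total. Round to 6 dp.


R_total = 2.03 + 1.41 + 1.55 = 4.99
U = 1/4.99 = 0.200401

0.200401


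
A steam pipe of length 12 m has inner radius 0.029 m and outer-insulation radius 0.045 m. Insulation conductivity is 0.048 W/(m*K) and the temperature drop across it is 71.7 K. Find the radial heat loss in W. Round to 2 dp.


Q = 2*pi*0.048*12*71.7/ln(0.045/0.029) = 590.60 W

590.60 W


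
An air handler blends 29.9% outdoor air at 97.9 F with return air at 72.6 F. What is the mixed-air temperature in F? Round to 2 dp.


T_mix = 72.6 + (29.9/100)*(97.9-72.6) = 80.16 F

80.16 F


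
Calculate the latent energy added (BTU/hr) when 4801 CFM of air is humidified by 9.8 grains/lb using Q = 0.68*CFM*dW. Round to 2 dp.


Q = 0.68 * 4801 * 9.8 = 31993.86 BTU/hr

31993.86 BTU/hr


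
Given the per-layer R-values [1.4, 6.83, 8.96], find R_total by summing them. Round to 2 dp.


R_total = 1.4 + 6.83 + 8.96 = 17.19

17.19


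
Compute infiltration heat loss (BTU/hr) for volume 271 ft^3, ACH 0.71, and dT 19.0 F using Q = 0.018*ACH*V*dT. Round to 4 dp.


Q = 0.018 * 0.71 * 271 * 19.0 = 65.8042 BTU/hr

65.8042 BTU/hr


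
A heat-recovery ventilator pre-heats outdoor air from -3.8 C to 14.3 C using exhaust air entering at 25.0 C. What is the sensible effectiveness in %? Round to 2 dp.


eff = (14.3-(-3.8))/(25.0-(-3.8))*100 = 62.85 %

62.85 %


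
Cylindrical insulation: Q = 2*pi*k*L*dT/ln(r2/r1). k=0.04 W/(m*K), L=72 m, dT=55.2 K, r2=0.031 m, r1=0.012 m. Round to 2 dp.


Q = 2*pi*0.04*72*55.2/ln(0.031/0.012) = 1052.47 W

1052.47 W


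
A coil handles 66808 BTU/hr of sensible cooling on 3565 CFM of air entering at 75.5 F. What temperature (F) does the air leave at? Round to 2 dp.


dT = 66808/(1.08*3565) = 17.3518
T_leave = 75.5 - 17.3518 = 58.15 F

58.15 F


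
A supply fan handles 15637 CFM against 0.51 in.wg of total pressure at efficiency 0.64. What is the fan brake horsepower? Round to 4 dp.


BHP = 15637 * 0.51 / (6356 * 0.64) = 1.9605 hp

1.9605 hp


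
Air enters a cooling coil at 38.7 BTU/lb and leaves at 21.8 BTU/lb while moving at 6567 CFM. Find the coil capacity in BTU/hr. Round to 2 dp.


Q = 4.5 * 6567 * (38.7 - 21.8) = 499420.35 BTU/hr

499420.35 BTU/hr


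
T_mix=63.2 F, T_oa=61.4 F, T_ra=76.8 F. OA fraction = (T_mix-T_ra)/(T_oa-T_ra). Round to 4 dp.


frac = (63.2 - 76.8) / (61.4 - 76.8) = 0.8831

0.8831


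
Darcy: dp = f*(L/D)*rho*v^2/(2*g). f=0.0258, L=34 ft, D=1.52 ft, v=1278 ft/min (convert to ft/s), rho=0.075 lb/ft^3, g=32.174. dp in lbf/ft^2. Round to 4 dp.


v_fps = 1278/60 = 21.3 ft/s
dp = 0.0258*(34/1.52)*0.075*21.3^2/(2*32.174) = 0.3052 lbf/ft^2

0.3052 lbf/ft^2


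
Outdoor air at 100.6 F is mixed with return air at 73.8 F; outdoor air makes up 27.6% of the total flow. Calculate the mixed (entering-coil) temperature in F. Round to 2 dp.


T_mix = 73.8 + (27.6/100)*(100.6-73.8) = 81.20 F

81.20 F


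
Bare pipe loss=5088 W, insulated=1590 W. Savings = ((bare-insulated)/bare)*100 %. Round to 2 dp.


Savings = ((5088-1590)/5088)*100 = 68.75 %

68.75 %


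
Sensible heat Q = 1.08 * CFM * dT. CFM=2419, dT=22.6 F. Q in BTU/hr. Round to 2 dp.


Q = 1.08 * 2419 * 22.6 = 59042.95 BTU/hr

59042.95 BTU/hr


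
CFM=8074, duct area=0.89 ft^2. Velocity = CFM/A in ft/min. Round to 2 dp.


V = 8074 / 0.89 = 9071.91 ft/min

9071.91 ft/min


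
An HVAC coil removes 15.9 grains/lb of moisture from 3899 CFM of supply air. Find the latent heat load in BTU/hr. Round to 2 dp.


Q = 0.68 * 3899 * 15.9 = 42155.99 BTU/hr

42155.99 BTU/hr


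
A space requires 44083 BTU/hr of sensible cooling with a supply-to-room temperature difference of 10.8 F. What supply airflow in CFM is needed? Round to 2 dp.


CFM = 44083 / (1.08 * 10.8) = 3779.41

3779.41 CFM


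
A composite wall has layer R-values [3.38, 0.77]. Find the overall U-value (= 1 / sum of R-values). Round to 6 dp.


R_total = 3.38 + 0.77 = 4.15
U = 1/4.15 = 0.240964

0.240964


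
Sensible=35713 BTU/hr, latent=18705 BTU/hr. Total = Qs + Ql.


Qt = 35713 + 18705 = 54418 BTU/hr

54418 BTU/hr


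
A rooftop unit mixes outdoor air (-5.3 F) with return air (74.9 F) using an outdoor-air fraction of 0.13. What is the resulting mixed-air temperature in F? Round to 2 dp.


T_mix = 0.13*(-5.3) + 0.87*74.9 = 64.47 F

64.47 F


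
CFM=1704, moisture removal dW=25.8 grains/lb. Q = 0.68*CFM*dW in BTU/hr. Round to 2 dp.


Q = 0.68 * 1704 * 25.8 = 29894.98 BTU/hr

29894.98 BTU/hr


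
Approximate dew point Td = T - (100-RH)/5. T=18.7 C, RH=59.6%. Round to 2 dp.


Td = 18.7 - (100-59.6)/5 = 10.62 C

10.62 C


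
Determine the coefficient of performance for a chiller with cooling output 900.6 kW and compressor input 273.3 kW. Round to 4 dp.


COP = 900.6 / 273.3 = 3.2953

3.2953


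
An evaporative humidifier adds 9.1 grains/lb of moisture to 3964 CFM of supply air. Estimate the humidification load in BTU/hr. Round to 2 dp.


Q = 0.68 * 3964 * 9.1 = 24529.23 BTU/hr

24529.23 BTU/hr


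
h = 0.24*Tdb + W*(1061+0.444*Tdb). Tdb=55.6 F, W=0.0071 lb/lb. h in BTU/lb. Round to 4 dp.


h = 0.24*55.6 + 0.0071*(1061+0.444*55.6) = 21.0524 BTU/lb

21.0524 BTU/lb


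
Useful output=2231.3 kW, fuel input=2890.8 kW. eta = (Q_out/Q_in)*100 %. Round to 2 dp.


eta = (2231.3/2890.8)*100 = 77.19 %

77.19 %


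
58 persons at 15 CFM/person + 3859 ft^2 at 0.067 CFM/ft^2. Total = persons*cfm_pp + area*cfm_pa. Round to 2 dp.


Total = 58*15 + 3859*0.067 = 1128.55 CFM

1128.55 CFM


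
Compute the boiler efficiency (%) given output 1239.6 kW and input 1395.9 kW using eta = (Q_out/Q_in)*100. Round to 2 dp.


eta = (1239.6/1395.9)*100 = 88.80 %

88.80 %


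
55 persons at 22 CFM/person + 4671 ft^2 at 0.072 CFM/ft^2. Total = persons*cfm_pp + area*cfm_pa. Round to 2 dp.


Total = 55*22 + 4671*0.072 = 1546.31 CFM

1546.31 CFM


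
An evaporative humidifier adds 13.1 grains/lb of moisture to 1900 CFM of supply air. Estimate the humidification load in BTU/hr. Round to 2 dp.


Q = 0.68 * 1900 * 13.1 = 16925.20 BTU/hr

16925.20 BTU/hr


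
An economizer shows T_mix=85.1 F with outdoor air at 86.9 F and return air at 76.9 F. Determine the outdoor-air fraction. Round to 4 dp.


frac = (85.1 - 76.9) / (86.9 - 76.9) = 0.8200

0.8200


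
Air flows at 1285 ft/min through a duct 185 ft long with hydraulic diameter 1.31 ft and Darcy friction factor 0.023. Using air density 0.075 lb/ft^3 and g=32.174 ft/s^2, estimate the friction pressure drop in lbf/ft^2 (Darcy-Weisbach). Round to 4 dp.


v_fps = 1285/60 = 21.4167 ft/s
dp = 0.023*(185/1.31)*0.075*21.4167^2/(2*32.174) = 1.7364 lbf/ft^2

1.7364 lbf/ft^2


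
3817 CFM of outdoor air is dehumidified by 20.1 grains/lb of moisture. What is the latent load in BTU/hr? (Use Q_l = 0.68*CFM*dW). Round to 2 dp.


Q = 0.68 * 3817 * 20.1 = 52170.76 BTU/hr

52170.76 BTU/hr


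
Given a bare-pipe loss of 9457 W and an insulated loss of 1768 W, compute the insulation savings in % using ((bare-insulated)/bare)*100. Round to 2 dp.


Savings = ((9457-1768)/9457)*100 = 81.30 %

81.30 %


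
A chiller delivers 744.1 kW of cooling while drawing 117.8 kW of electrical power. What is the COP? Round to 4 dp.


COP = 744.1 / 117.8 = 6.3166

6.3166


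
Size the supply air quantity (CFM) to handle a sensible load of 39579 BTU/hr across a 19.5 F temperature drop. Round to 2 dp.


CFM = 39579 / (1.08 * 19.5) = 1879.34

1879.34 CFM


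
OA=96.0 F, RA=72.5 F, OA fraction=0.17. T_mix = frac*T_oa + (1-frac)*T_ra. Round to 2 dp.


T_mix = 0.17*96.0 + 0.83*72.5 = 76.50 F

76.50 F


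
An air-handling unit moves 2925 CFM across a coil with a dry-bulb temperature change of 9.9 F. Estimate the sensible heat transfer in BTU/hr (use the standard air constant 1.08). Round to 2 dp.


Q = 1.08 * 2925 * 9.9 = 31274.10 BTU/hr

31274.10 BTU/hr


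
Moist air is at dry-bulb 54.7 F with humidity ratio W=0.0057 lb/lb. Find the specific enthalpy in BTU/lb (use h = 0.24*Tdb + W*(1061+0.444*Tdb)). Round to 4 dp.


h = 0.24*54.7 + 0.0057*(1061+0.444*54.7) = 19.3141 BTU/lb

19.3141 BTU/lb


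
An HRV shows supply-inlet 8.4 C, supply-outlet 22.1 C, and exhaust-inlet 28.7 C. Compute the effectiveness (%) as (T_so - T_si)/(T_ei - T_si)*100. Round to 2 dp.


eff = (22.1-8.4)/(28.7-8.4)*100 = 67.49 %

67.49 %


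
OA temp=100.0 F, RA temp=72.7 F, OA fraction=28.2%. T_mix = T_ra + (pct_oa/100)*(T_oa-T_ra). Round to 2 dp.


T_mix = 72.7 + (28.2/100)*(100.0-72.7) = 80.40 F

80.40 F


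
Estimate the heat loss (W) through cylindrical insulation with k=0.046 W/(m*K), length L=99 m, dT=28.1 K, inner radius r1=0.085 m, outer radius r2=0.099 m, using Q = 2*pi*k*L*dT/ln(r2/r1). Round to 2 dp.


Q = 2*pi*0.046*99*28.1/ln(0.099/0.085) = 5273.50 W

5273.50 W


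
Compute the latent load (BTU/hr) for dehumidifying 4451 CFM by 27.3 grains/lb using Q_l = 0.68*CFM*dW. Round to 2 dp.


Q = 0.68 * 4451 * 27.3 = 82628.36 BTU/hr

82628.36 BTU/hr


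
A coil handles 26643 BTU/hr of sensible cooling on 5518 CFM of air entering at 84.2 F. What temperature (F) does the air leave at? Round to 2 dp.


dT = 26643/(1.08*5518) = 4.4707
T_leave = 84.2 - 4.4707 = 79.73 F

79.73 F


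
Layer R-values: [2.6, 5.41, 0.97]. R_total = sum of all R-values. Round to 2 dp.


R_total = 2.6 + 5.41 + 0.97 = 8.98

8.98


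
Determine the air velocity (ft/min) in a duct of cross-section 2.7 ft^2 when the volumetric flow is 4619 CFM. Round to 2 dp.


V = 4619 / 2.7 = 1710.74 ft/min

1710.74 ft/min


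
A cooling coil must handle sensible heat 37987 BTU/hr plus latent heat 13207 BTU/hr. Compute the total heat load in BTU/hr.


Qt = 37987 + 13207 = 51194 BTU/hr

51194 BTU/hr


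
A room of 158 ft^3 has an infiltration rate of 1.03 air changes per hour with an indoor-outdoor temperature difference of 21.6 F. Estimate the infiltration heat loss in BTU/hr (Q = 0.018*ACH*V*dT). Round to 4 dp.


Q = 0.018 * 1.03 * 158 * 21.6 = 63.2733 BTU/hr

63.2733 BTU/hr


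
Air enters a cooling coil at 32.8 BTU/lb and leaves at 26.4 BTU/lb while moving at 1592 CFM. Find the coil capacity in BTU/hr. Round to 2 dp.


Q = 4.5 * 1592 * (32.8 - 26.4) = 45849.60 BTU/hr

45849.60 BTU/hr


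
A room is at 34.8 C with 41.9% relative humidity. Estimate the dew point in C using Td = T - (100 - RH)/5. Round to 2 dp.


Td = 34.8 - (100-41.9)/5 = 23.18 C

23.18 C


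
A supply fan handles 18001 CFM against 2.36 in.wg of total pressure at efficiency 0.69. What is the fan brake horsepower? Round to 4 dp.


BHP = 18001 * 2.36 / (6356 * 0.69) = 9.6867 hp

9.6867 hp


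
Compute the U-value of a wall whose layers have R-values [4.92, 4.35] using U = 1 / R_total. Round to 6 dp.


R_total = 4.92 + 4.35 = 9.27
U = 1/9.27 = 0.107875

0.107875


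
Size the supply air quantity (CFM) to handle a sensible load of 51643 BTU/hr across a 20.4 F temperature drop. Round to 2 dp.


CFM = 51643 / (1.08 * 20.4) = 2344.00

2344.00 CFM


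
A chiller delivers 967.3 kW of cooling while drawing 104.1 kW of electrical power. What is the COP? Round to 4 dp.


COP = 967.3 / 104.1 = 9.2920

9.2920


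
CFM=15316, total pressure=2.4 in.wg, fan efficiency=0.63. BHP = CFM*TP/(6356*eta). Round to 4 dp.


BHP = 15316 * 2.4 / (6356 * 0.63) = 9.1798 hp

9.1798 hp


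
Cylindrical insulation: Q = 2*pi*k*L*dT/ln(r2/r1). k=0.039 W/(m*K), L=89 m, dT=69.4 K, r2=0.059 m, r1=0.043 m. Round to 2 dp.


Q = 2*pi*0.039*89*69.4/ln(0.059/0.043) = 4784.58 W

4784.58 W


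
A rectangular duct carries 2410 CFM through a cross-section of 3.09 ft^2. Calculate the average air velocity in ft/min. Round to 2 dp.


V = 2410 / 3.09 = 779.94 ft/min

779.94 ft/min


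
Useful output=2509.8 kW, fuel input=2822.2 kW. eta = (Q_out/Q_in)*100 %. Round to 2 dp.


eta = (2509.8/2822.2)*100 = 88.93 %

88.93 %


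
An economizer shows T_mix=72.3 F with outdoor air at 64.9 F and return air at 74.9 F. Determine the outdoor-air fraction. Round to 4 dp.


frac = (72.3 - 74.9) / (64.9 - 74.9) = 0.2600

0.2600


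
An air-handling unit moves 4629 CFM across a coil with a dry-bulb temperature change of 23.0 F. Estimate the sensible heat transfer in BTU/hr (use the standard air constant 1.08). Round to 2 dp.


Q = 1.08 * 4629 * 23.0 = 114984.36 BTU/hr

114984.36 BTU/hr


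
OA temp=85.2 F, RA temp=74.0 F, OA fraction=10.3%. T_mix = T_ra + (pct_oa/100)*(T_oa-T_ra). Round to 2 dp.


T_mix = 74.0 + (10.3/100)*(85.2-74.0) = 75.15 F

75.15 F


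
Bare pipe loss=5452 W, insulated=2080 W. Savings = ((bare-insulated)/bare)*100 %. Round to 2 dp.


Savings = ((5452-2080)/5452)*100 = 61.85 %

61.85 %


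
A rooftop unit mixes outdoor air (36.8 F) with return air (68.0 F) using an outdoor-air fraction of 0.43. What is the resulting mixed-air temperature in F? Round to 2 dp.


T_mix = 0.43*36.8 + 0.57*68.0 = 54.58 F

54.58 F


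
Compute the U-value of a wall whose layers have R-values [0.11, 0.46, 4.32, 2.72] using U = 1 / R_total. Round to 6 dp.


R_total = 0.11 + 0.46 + 4.32 + 2.72 = 7.61
U = 1/7.61 = 0.131406

0.131406


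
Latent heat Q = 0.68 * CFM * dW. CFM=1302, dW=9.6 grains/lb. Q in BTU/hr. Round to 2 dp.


Q = 0.68 * 1302 * 9.6 = 8499.46 BTU/hr

8499.46 BTU/hr


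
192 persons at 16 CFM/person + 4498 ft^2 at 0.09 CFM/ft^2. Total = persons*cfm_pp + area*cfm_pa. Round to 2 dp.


Total = 192*16 + 4498*0.09 = 3476.82 CFM

3476.82 CFM


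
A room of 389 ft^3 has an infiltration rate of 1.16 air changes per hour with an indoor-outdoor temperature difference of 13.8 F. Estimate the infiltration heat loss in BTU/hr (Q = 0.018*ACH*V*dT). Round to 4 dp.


Q = 0.018 * 1.16 * 389 * 13.8 = 112.0880 BTU/hr

112.0880 BTU/hr


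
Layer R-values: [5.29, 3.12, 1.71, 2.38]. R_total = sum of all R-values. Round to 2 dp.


R_total = 5.29 + 3.12 + 1.71 + 2.38 = 12.50

12.50


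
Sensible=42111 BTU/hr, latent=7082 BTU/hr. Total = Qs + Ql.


Qt = 42111 + 7082 = 49193 BTU/hr

49193 BTU/hr


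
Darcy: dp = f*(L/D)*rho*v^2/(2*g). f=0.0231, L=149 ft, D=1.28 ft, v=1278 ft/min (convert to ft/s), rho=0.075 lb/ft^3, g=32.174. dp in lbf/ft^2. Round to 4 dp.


v_fps = 1278/60 = 21.3 ft/s
dp = 0.0231*(149/1.28)*0.075*21.3^2/(2*32.174) = 1.4219 lbf/ft^2

1.4219 lbf/ft^2


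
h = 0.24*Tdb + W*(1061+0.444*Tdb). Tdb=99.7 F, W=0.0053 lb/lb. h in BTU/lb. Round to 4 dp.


h = 0.24*99.7 + 0.0053*(1061+0.444*99.7) = 29.7859 BTU/lb

29.7859 BTU/lb


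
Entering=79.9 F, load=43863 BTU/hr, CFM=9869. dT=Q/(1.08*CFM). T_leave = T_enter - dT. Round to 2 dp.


dT = 43863/(1.08*9869) = 4.1153
T_leave = 79.9 - 4.1153 = 75.78 F

75.78 F


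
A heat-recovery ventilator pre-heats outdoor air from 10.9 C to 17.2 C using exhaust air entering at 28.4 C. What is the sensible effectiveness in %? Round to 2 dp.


eff = (17.2-10.9)/(28.4-10.9)*100 = 36.00 %

36.00 %


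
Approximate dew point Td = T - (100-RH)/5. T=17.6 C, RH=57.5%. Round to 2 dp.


Td = 17.6 - (100-57.5)/5 = 9.10 C

9.10 C


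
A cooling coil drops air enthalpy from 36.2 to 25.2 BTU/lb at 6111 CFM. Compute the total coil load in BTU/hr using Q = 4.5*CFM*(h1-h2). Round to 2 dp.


Q = 4.5 * 6111 * (36.2 - 25.2) = 302494.50 BTU/hr

302494.50 BTU/hr


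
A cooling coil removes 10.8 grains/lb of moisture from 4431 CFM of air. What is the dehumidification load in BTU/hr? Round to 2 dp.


Q = 0.68 * 4431 * 10.8 = 32541.26 BTU/hr

32541.26 BTU/hr


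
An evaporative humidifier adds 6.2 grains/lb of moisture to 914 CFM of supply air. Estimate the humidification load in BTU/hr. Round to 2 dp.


Q = 0.68 * 914 * 6.2 = 3853.42 BTU/hr

3853.42 BTU/hr


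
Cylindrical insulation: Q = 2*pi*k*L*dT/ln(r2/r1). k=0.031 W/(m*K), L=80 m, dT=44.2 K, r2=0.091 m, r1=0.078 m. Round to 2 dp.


Q = 2*pi*0.031*80*44.2/ln(0.091/0.078) = 4467.95 W

4467.95 W


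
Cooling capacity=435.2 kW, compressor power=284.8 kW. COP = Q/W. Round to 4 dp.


COP = 435.2 / 284.8 = 1.5281

1.5281


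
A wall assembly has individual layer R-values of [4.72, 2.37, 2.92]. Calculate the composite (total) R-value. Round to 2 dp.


R_total = 4.72 + 2.37 + 2.92 = 10.01

10.01


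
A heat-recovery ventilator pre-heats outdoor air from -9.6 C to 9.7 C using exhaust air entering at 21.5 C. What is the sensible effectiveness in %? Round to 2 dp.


eff = (9.7-(-9.6))/(21.5-(-9.6))*100 = 62.06 %

62.06 %


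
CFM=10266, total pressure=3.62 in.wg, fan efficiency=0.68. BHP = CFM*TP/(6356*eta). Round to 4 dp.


BHP = 10266 * 3.62 / (6356 * 0.68) = 8.5984 hp

8.5984 hp


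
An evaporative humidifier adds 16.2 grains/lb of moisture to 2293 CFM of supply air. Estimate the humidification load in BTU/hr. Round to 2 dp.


Q = 0.68 * 2293 * 16.2 = 25259.69 BTU/hr

25259.69 BTU/hr


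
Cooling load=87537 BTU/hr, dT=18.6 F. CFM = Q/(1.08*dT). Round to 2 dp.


CFM = 87537 / (1.08 * 18.6) = 4357.68

4357.68 CFM


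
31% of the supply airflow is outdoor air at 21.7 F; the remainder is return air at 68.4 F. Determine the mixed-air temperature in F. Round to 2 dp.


T_mix = 0.31*21.7 + 0.69*68.4 = 53.92 F

53.92 F


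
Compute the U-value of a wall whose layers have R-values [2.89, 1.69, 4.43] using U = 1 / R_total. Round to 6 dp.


R_total = 2.89 + 1.69 + 4.43 = 9.01
U = 1/9.01 = 0.110988

0.110988


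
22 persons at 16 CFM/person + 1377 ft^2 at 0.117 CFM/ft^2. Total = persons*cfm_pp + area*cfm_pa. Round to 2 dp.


Total = 22*16 + 1377*0.117 = 513.11 CFM

513.11 CFM


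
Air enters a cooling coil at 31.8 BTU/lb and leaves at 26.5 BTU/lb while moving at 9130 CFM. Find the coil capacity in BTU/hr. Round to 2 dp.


Q = 4.5 * 9130 * (31.8 - 26.5) = 217750.50 BTU/hr

217750.50 BTU/hr


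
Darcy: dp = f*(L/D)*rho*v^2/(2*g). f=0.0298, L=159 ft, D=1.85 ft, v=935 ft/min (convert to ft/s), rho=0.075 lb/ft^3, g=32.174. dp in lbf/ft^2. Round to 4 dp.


v_fps = 935/60 = 15.5833 ft/s
dp = 0.0298*(159/1.85)*0.075*15.5833^2/(2*32.174) = 0.7249 lbf/ft^2

0.7249 lbf/ft^2


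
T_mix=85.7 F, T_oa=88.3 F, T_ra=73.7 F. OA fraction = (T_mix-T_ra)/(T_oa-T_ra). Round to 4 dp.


frac = (85.7 - 73.7) / (88.3 - 73.7) = 0.8219

0.8219


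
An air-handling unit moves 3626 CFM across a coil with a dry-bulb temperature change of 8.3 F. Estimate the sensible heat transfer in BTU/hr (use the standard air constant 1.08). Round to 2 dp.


Q = 1.08 * 3626 * 8.3 = 32503.46 BTU/hr

32503.46 BTU/hr


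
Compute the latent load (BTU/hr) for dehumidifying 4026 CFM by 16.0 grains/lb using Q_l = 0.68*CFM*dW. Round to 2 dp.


Q = 0.68 * 4026 * 16.0 = 43802.88 BTU/hr

43802.88 BTU/hr


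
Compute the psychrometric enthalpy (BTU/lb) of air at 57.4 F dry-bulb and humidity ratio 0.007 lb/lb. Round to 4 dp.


h = 0.24*57.4 + 0.007*(1061+0.444*57.4) = 21.3814 BTU/lb

21.3814 BTU/lb


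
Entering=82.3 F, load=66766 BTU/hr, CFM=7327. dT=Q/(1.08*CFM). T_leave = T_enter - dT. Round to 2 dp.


dT = 66766/(1.08*7327) = 8.4373
T_leave = 82.3 - 8.4373 = 73.86 F

73.86 F


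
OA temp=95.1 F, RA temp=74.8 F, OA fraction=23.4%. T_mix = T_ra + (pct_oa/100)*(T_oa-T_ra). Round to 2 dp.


T_mix = 74.8 + (23.4/100)*(95.1-74.8) = 79.55 F

79.55 F


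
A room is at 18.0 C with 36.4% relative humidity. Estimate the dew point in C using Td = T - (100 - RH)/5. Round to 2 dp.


Td = 18.0 - (100-36.4)/5 = 5.28 C

5.28 C


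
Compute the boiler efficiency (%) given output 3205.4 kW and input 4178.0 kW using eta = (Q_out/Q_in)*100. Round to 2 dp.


eta = (3205.4/4178.0)*100 = 76.72 %

76.72 %


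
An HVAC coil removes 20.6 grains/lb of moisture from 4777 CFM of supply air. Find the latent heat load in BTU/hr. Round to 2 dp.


Q = 0.68 * 4777 * 20.6 = 66916.22 BTU/hr

66916.22 BTU/hr


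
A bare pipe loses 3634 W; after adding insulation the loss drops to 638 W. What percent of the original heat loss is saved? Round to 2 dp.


Savings = ((3634-638)/3634)*100 = 82.44 %

82.44 %


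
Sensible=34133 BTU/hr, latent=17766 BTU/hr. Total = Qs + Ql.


Qt = 34133 + 17766 = 51899 BTU/hr

51899 BTU/hr


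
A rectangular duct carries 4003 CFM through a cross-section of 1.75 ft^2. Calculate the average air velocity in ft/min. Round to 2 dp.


V = 4003 / 1.75 = 2287.43 ft/min

2287.43 ft/min


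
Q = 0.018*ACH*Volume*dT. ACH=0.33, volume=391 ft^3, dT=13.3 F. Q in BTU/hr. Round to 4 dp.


Q = 0.018 * 0.33 * 391 * 13.3 = 30.8898 BTU/hr

30.8898 BTU/hr


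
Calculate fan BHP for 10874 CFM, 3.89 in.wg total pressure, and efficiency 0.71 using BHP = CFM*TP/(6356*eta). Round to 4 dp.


BHP = 10874 * 3.89 / (6356 * 0.71) = 9.3734 hp

9.3734 hp


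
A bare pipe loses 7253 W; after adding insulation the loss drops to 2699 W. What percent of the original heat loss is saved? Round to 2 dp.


Savings = ((7253-2699)/7253)*100 = 62.79 %

62.79 %


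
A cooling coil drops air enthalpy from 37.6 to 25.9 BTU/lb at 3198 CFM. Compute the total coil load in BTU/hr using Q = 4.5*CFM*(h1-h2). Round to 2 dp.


Q = 4.5 * 3198 * (37.6 - 25.9) = 168374.70 BTU/hr

168374.70 BTU/hr


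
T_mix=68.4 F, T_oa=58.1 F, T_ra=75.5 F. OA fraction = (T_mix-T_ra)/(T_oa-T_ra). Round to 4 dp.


frac = (68.4 - 75.5) / (58.1 - 75.5) = 0.4080

0.4080


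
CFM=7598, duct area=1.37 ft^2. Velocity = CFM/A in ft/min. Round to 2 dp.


V = 7598 / 1.37 = 5545.99 ft/min

5545.99 ft/min


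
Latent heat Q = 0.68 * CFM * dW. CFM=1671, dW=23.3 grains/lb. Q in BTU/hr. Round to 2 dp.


Q = 0.68 * 1671 * 23.3 = 26475.32 BTU/hr

26475.32 BTU/hr


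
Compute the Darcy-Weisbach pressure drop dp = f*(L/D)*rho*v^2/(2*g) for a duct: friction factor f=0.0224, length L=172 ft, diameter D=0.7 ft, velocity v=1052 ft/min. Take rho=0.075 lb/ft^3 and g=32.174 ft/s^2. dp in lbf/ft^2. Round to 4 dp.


v_fps = 1052/60 = 17.5333 ft/s
dp = 0.0224*(172/0.7)*0.075*17.5333^2/(2*32.174) = 1.9721 lbf/ft^2

1.9721 lbf/ft^2


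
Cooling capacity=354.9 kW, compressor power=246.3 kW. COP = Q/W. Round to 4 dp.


COP = 354.9 / 246.3 = 1.4409

1.4409


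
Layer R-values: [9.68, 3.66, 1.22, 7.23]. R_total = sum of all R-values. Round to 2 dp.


R_total = 9.68 + 3.66 + 1.22 + 7.23 = 21.79

21.79


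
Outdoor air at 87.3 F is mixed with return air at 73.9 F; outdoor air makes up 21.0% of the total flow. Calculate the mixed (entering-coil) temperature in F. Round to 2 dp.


T_mix = 73.9 + (21.0/100)*(87.3-73.9) = 76.71 F

76.71 F


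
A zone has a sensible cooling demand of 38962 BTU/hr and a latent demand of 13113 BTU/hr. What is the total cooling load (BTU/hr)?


Qt = 38962 + 13113 = 52075 BTU/hr

52075 BTU/hr


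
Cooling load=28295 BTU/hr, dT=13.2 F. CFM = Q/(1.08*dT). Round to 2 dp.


CFM = 28295 / (1.08 * 13.2) = 1984.78

1984.78 CFM


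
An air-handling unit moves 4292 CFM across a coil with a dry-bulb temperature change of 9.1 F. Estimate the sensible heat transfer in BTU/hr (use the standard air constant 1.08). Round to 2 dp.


Q = 1.08 * 4292 * 9.1 = 42181.78 BTU/hr

42181.78 BTU/hr


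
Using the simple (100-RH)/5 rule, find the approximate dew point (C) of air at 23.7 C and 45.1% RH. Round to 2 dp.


Td = 23.7 - (100-45.1)/5 = 12.72 C

12.72 C


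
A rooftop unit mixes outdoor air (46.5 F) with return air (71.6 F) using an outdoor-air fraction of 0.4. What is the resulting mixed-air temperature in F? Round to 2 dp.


T_mix = 0.4*46.5 + 0.6*71.6 = 61.56 F

61.56 F


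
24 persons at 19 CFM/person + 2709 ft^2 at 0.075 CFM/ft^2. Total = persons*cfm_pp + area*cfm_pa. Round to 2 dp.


Total = 24*19 + 2709*0.075 = 659.18 CFM

659.18 CFM


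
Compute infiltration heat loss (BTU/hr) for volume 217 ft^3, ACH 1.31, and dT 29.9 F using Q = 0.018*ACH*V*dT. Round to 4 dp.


Q = 0.018 * 1.31 * 217 * 29.9 = 152.9941 BTU/hr

152.9941 BTU/hr


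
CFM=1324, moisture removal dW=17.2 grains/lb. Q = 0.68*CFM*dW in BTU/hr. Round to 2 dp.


Q = 0.68 * 1324 * 17.2 = 15485.50 BTU/hr

15485.50 BTU/hr


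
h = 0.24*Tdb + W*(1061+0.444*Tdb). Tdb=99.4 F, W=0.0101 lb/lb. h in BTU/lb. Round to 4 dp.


h = 0.24*99.4 + 0.0101*(1061+0.444*99.4) = 35.0178 BTU/lb

35.0178 BTU/lb


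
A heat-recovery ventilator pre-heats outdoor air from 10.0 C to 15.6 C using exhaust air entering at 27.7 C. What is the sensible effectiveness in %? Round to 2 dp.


eff = (15.6-10.0)/(27.7-10.0)*100 = 31.64 %

31.64 %


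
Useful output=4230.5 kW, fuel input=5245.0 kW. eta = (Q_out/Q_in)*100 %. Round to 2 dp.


eta = (4230.5/5245.0)*100 = 80.66 %

80.66 %


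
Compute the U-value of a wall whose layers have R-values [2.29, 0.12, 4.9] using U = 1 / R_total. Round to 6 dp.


R_total = 2.29 + 0.12 + 4.9 = 7.31
U = 1/7.31 = 0.136799

0.136799


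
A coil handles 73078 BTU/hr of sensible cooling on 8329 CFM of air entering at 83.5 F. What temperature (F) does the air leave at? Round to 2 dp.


dT = 73078/(1.08*8329) = 8.1240
T_leave = 83.5 - 8.1240 = 75.38 F

75.38 F


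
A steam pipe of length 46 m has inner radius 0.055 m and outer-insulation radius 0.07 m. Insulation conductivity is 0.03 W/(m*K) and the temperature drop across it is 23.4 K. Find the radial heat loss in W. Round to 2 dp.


Q = 2*pi*0.03*46*23.4/ln(0.07/0.055) = 841.33 W

841.33 W


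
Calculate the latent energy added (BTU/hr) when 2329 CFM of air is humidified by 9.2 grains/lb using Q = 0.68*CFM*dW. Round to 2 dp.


Q = 0.68 * 2329 * 9.2 = 14570.22 BTU/hr

14570.22 BTU/hr


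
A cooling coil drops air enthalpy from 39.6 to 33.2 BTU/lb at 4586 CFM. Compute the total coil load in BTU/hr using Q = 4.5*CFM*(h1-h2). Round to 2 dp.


Q = 4.5 * 4586 * (39.6 - 33.2) = 132076.80 BTU/hr

132076.80 BTU/hr


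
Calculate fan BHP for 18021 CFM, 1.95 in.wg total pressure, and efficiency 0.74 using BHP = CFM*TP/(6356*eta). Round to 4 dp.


BHP = 18021 * 1.95 / (6356 * 0.74) = 7.4713 hp

7.4713 hp


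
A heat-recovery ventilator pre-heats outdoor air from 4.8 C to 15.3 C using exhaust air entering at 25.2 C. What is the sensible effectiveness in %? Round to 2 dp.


eff = (15.3-4.8)/(25.2-4.8)*100 = 51.47 %

51.47 %


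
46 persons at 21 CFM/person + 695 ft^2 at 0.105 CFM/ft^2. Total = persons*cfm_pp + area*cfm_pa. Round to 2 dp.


Total = 46*21 + 695*0.105 = 1038.98 CFM

1038.98 CFM


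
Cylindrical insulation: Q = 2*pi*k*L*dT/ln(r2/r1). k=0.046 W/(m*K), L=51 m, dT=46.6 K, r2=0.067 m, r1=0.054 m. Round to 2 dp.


Q = 2*pi*0.046*51*46.6/ln(0.067/0.054) = 3184.39 W

3184.39 W


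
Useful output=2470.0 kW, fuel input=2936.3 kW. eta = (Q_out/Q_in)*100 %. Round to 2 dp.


eta = (2470.0/2936.3)*100 = 84.12 %

84.12 %


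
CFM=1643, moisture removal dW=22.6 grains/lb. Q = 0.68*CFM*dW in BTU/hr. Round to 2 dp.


Q = 0.68 * 1643 * 22.6 = 25249.62 BTU/hr

25249.62 BTU/hr


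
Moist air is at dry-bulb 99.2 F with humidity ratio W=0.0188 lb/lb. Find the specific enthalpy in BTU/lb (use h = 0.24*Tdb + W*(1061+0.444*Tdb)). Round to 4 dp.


h = 0.24*99.2 + 0.0188*(1061+0.444*99.2) = 44.5828 BTU/lb

44.5828 BTU/lb


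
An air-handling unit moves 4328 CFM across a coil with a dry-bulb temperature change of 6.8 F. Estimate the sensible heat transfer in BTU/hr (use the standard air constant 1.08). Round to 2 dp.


Q = 1.08 * 4328 * 6.8 = 31784.83 BTU/hr

31784.83 BTU/hr


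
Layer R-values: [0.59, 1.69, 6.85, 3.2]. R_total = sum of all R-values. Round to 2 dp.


R_total = 0.59 + 1.69 + 6.85 + 3.2 = 12.33

12.33


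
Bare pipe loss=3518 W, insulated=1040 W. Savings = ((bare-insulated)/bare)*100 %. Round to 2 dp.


Savings = ((3518-1040)/3518)*100 = 70.44 %

70.44 %


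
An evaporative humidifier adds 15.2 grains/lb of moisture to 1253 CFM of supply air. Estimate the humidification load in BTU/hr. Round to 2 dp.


Q = 0.68 * 1253 * 15.2 = 12951.01 BTU/hr

12951.01 BTU/hr


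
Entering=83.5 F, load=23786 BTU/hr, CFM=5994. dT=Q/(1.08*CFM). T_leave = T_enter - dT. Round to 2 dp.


dT = 23786/(1.08*5994) = 3.6744
T_leave = 83.5 - 3.6744 = 79.83 F

79.83 F


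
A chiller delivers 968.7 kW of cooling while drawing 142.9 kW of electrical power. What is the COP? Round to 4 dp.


COP = 968.7 / 142.9 = 6.7789

6.7789


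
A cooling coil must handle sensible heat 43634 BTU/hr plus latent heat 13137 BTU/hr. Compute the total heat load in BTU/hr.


Qt = 43634 + 13137 = 56771 BTU/hr

56771 BTU/hr


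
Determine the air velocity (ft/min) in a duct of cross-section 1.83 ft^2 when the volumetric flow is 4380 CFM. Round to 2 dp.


V = 4380 / 1.83 = 2393.44 ft/min

2393.44 ft/min


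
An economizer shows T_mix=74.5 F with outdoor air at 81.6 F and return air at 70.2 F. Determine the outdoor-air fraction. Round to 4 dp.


frac = (74.5 - 70.2) / (81.6 - 70.2) = 0.3772

0.3772


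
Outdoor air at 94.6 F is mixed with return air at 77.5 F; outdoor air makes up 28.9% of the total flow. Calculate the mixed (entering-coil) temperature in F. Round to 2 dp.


T_mix = 77.5 + (28.9/100)*(94.6-77.5) = 82.44 F

82.44 F


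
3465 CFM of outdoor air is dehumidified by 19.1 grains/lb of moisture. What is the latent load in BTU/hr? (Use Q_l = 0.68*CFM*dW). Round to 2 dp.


Q = 0.68 * 3465 * 19.1 = 45003.42 BTU/hr

45003.42 BTU/hr


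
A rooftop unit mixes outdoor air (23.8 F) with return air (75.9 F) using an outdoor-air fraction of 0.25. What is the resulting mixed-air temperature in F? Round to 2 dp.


T_mix = 0.25*23.8 + 0.75*75.9 = 62.88 F

62.88 F


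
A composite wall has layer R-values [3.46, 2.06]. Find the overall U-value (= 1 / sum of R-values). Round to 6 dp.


R_total = 3.46 + 2.06 = 5.52
U = 1/5.52 = 0.181159

0.181159


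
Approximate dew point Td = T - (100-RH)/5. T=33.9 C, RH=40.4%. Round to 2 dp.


Td = 33.9 - (100-40.4)/5 = 21.98 C

21.98 C


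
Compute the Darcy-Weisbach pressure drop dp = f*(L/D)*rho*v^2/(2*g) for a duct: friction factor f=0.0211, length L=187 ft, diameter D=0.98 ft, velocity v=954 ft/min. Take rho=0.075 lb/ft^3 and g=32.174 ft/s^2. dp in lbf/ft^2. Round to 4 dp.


v_fps = 954/60 = 15.9 ft/s
dp = 0.0211*(187/0.98)*0.075*15.9^2/(2*32.174) = 1.1864 lbf/ft^2

1.1864 lbf/ft^2


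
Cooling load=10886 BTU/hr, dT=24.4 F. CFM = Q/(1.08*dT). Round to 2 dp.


CFM = 10886 / (1.08 * 24.4) = 413.10

413.10 CFM


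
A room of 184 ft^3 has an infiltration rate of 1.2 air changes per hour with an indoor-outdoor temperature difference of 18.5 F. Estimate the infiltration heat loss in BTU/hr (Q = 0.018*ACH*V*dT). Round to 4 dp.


Q = 0.018 * 1.2 * 184 * 18.5 = 73.5264 BTU/hr

73.5264 BTU/hr


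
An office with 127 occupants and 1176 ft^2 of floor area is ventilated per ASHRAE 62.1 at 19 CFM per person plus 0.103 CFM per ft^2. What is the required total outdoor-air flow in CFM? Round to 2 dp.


Total = 127*19 + 1176*0.103 = 2534.13 CFM

2534.13 CFM


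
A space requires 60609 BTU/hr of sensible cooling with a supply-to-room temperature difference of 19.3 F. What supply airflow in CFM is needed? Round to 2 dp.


CFM = 60609 / (1.08 * 19.3) = 2907.74

2907.74 CFM


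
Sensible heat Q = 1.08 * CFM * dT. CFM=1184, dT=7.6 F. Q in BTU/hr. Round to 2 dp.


Q = 1.08 * 1184 * 7.6 = 9718.27 BTU/hr

9718.27 BTU/hr


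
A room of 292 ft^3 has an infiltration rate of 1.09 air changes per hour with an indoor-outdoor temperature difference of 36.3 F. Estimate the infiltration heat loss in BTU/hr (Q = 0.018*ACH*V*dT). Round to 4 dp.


Q = 0.018 * 1.09 * 292 * 36.3 = 207.9642 BTU/hr

207.9642 BTU/hr


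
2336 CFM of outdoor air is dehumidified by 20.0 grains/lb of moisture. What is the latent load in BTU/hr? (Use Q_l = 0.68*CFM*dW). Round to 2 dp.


Q = 0.68 * 2336 * 20.0 = 31769.60 BTU/hr

31769.60 BTU/hr


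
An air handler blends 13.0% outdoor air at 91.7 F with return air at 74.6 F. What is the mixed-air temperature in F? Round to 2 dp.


T_mix = 74.6 + (13.0/100)*(91.7-74.6) = 76.82 F

76.82 F


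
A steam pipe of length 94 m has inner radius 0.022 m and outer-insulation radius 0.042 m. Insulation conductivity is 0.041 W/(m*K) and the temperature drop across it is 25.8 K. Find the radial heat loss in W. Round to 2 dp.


Q = 2*pi*0.041*94*25.8/ln(0.042/0.022) = 966.18 W

966.18 W


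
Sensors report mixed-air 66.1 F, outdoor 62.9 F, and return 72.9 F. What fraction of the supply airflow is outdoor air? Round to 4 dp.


frac = (66.1 - 72.9) / (62.9 - 72.9) = 0.6800

0.6800


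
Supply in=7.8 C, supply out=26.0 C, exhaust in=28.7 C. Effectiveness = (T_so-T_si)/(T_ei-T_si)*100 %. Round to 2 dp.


eff = (26.0-7.8)/(28.7-7.8)*100 = 87.08 %

87.08 %


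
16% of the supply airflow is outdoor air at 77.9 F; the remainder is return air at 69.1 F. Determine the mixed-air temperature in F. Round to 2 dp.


T_mix = 0.16*77.9 + 0.84*69.1 = 70.51 F

70.51 F


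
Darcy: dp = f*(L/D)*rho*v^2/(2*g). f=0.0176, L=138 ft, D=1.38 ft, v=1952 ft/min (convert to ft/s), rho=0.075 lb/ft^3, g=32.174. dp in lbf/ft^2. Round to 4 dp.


v_fps = 1952/60 = 32.5333 ft/s
dp = 0.0176*(138/1.38)*0.075*32.5333^2/(2*32.174) = 2.1712 lbf/ft^2

2.1712 lbf/ft^2


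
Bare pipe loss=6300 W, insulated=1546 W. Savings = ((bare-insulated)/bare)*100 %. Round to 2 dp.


Savings = ((6300-1546)/6300)*100 = 75.46 %

75.46 %


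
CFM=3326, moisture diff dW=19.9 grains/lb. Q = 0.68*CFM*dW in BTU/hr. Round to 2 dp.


Q = 0.68 * 3326 * 19.9 = 45007.43 BTU/hr

45007.43 BTU/hr


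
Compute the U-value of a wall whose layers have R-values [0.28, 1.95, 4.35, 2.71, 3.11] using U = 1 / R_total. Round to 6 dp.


R_total = 0.28 + 1.95 + 4.35 + 2.71 + 3.11 = 12.40
U = 1/12.40 = 0.080645

0.080645


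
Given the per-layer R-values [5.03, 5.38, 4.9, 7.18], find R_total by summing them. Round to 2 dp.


R_total = 5.03 + 5.38 + 4.9 + 7.18 = 22.49

22.49


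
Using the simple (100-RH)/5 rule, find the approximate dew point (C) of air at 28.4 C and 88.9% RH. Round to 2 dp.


Td = 28.4 - (100-88.9)/5 = 26.18 C

26.18 C


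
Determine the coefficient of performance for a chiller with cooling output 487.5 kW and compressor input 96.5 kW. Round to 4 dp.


COP = 487.5 / 96.5 = 5.0518

5.0518


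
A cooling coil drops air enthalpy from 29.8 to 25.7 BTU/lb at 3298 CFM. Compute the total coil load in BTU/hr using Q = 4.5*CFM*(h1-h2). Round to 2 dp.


Q = 4.5 * 3298 * (29.8 - 25.7) = 60848.10 BTU/hr

60848.10 BTU/hr


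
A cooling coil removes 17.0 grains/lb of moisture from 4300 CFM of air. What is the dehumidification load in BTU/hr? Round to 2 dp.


Q = 0.68 * 4300 * 17.0 = 49708.00 BTU/hr

49708.00 BTU/hr


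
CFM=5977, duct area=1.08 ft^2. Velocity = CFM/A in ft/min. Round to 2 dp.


V = 5977 / 1.08 = 5534.26 ft/min

5534.26 ft/min


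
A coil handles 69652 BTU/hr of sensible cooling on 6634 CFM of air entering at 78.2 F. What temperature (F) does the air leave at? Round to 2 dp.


dT = 69652/(1.08*6634) = 9.7215
T_leave = 78.2 - 9.7215 = 68.48 F

68.48 F
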